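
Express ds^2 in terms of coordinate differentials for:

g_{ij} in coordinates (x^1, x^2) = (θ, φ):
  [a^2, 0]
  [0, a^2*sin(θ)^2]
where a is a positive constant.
ds^2 = g_{ij} dx^i dx^j; only the non-zero components contribute.
ds^2 = a^2 dθ^2 + a^2*sin(θ)^2 dφ^2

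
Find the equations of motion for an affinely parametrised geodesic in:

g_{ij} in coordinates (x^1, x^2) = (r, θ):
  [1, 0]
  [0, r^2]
Geodesic equation: d^2x^k/dλ^2 + Γ^k_{ij} (dx^i/dλ)(dx^j/dλ) = 0.
Non-zero Christoffel symbols:
Γ^r_{θ θ} = -r
Γ^θ_{r θ} = 1/r
Substituting (the symmetric pair Γ^k_{ij}, Γ^k_{ji} combines into a factor 2):
d^2r/dλ^2 - r (dθ/dλ)^2 = 0
d^2θ/dλ^2 + (2/r) (dr/dλ)(dθ/dλ) = 0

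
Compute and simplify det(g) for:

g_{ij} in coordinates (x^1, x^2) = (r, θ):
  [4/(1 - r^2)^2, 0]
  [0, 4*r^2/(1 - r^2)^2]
For a 2×2 metric: det(g) = g_{11}·g_{22} - g_{12}·g_{21}
= (4/(1 - r^2)^2)·(4*r^2/(1 - r^2)^2) - (0)·(0)
= 16*r^2/(1 - r^2)^4 - 0
det(g) = 16*r^2/(1 - r^2)^4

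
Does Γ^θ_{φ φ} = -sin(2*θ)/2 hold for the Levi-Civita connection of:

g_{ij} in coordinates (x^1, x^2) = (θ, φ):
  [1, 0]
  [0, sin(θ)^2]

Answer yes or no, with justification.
Γ^θ_{φ φ} = (1/2) g^{θθ} (∂_φ g_{θφ} + ∂_φ g_{θφ} - ∂_θ g_{φφ}) = (1/2)(1)((0) + (0) - (sin(2*θ))) = -sin(2*θ)/2
This equals the proposed value -sin(2*θ)/2.
Yes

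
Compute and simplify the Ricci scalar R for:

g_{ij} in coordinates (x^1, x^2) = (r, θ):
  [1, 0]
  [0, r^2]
Non-zero Christoffel symbols (Γ^k_{ij} = Γ^k_{ji}):
Γ^r_{θ θ} = -r
Γ^θ_{r θ} = 1/r
Ricci tensor (R_{ij} = R^k_{ikj}): R_{rr} = 0, R_{rθ} = 0, R_{θθ} = 0
Inverse metric: g^{rr} = 1, g^{θθ} = 1/r^2
R = g^{ij} R_{ij} = (1)(0) + (1/r^2)(0) = 0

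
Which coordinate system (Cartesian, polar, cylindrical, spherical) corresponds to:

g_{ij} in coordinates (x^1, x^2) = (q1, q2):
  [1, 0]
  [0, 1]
All components are constant and the metric is the identity, i.e. orthonormal rectilinear coordinates.
Cartesian (2D) coordinates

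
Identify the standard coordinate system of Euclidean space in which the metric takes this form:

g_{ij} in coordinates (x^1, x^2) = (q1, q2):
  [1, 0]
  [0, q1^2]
The line element ds^2 = dq1^2 + q1^2 dq2^2 is dr^2 + r^2 dθ^2 with q1 = r, q2 = θ.
polar coordinates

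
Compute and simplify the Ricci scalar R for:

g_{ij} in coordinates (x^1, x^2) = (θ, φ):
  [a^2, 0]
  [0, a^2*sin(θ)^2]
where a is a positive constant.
Non-zero Christoffel symbols (Γ^k_{ij} = Γ^k_{ji}):
Γ^θ_{φ φ} = -sin(2*θ)/2
Γ^φ_{θ φ} = 1/tan(θ)
Ricci tensor (R_{ij} = R^k_{ikj}): R_{θθ} = 1, R_{θφ} = 0, R_{φφ} = sin(θ)^2
Inverse metric: g^{θθ} = 1/a^2, g^{φφ} = 1/(a^2*sin(θ)^2)
R = g^{ij} R_{ij} = (1/a^2)(1) + (1/(a^2*sin(θ)^2))(sin(θ)^2) = 2/a^2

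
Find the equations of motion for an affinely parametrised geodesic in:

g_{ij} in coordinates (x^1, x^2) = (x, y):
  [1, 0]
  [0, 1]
Geodesic equation: d^2x^k/dλ^2 + Γ^k_{ij} (dx^i/dλ)(dx^j/dλ) = 0.
All Christoffel symbols vanish, so the geodesics are straight lines:
d^2x/dλ^2 = 0
d^2y/dλ^2 = 0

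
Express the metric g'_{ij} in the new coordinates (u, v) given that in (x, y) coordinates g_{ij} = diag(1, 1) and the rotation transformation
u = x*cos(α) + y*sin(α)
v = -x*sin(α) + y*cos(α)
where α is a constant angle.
Invert the transformation: x = u*cos(α) - v*sin(α), y = u*sin(α) + v*cos(α)
g'_{ij} = (∂x^k/∂x'^i)(∂x^l/∂x'^j) g_{kl}; with g_{kl} = δ_{kl} this is Σ_k (∂x^k/∂x'^i)(∂x^k/∂x'^j).
Jacobian: ∂x/∂u = cos(α), ∂x/∂v = -sin(α), ∂y/∂u = sin(α), ∂y/∂v = cos(α)
g'_{uu} = (cos(α))(cos(α)) + (sin(α))(sin(α)) = 1
g'_{uv} = (cos(α))(-sin(α)) + (sin(α))(cos(α)) = 0
g'_{vv} = (-sin(α))(-sin(α)) + (cos(α))(cos(α)) = 1
g'_{ij} = diag(1, 1)
The Euclidean metric is invariant under rotations.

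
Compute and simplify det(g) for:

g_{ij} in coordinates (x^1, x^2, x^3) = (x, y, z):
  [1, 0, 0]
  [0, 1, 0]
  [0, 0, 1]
Diagonal metric: det(g) = g_{11}·g_{22}·g_{33}
= (1)·(1)·(1)
det(g) = 1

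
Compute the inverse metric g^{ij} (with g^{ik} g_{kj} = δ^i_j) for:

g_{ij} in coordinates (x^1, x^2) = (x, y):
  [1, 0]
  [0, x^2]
The metric is diagonal, so g^{ij} is diagonal with entries 1/g_{ii}: diag(1, 1/(x^2)).
g^{ij}:
  [1, 0]
  [0, 1/x^2]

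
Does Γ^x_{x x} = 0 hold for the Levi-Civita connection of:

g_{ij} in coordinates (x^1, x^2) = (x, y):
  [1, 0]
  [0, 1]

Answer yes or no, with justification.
Γ^x_{x x} = (1/2) g^{xx} (∂_x g_{xx} + ∂_x g_{xx} - ∂_x g_{xx}) = (1/2)(1)((0) + (0) - (0)) = 0
This equals the proposed value 0.
Yes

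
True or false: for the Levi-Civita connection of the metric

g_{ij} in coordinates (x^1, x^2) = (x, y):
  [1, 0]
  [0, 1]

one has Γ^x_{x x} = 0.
Γ^x_{x x} = (1/2) g^{xx} (∂_x g_{xx} + ∂_x g_{xx} - ∂_x g_{xx}) = (1/2)(1)((0) + (0) - (0)) = 0
This equals the proposed value 0.
True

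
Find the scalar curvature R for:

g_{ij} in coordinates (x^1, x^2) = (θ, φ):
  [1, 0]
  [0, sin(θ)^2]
Non-zero Christoffel symbols (Γ^k_{ij} = Γ^k_{ji}):
Γ^θ_{φ φ} = -sin(2*θ)/2
Γ^φ_{θ φ} = 1/tan(θ)
Ricci tensor (R_{ij} = R^k_{ikj}): R_{θθ} = 1, R_{θφ} = 0, R_{φφ} = sin(θ)^2
Inverse metric: g^{θθ} = 1, g^{φφ} = 1/sin(θ)^2
R = g^{ij} R_{ij} = (1)(1) + (1/sin(θ)^2)(sin(θ)^2) = 2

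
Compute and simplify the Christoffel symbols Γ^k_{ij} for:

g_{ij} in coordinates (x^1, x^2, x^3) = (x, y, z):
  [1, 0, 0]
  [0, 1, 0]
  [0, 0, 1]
Using Γ^k_{ij} = (1/2) g^{km} (∂_i g_{mj} + ∂_j g_{mi} - ∂_m g_{ij}); the metric is diagonal, so only the m = k term contributes.
Every metric component is constant, so all ∂_m g_{ij} = 0 and every Christoffel symbol vanishes.
All Christoffel symbols are zero.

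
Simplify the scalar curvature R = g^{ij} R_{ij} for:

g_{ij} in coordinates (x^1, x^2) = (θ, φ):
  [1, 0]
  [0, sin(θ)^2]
Non-zero Christoffel symbols (Γ^k_{ij} = Γ^k_{ji}):
Γ^θ_{φ φ} = -sin(2*θ)/2
Γ^φ_{θ φ} = 1/tan(θ)
Ricci tensor (R_{ij} = R^k_{ikj}): R_{θθ} = 1, R_{θφ} = 0, R_{φφ} = sin(θ)^2
Inverse metric: g^{θθ} = 1, g^{φφ} = 1/sin(θ)^2
R = g^{ij} R_{ij} = (1)(1) + (1/sin(θ)^2)(sin(θ)^2) = 2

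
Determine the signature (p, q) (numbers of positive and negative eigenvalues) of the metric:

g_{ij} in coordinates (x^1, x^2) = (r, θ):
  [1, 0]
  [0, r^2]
The metric is diagonal, so its eigenvalues are the diagonal entries: 1, r^2 (at a generic point, where coordinate-dependent entries are positive).
2 positive, 0 negative.
(2, 0) - Riemannian (positive definite)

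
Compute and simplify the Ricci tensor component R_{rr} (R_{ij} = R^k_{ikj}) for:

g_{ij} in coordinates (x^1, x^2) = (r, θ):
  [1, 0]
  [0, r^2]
Non-zero Christoffel symbols (Γ^k_{ij} = Γ^k_{ji}):
Γ^r_{θ θ} = -r
Γ^θ_{r θ} = 1/r
R^r_{r r r} = 0 (a repeated index in an antisymmetric pair)
R^θ_{r θ r} = ∂_θ Γ^θ_{r r} - ∂_r Γ^θ_{r θ} + Γ^θ_{θ m} Γ^m_{r r} - Γ^θ_{r m} Γ^m_{r θ}
  = (0) - (-1/r^2) + (0) - (1/r^2) = 0
R_{rr} = R^r_{r r r} + R^θ_{r θ r} = (0) + (0) = 0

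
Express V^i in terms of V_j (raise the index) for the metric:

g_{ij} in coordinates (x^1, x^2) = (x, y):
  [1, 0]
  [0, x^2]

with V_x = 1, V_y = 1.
Inverse metric (diagonal): g^{xx} = 1, g^{yy} = 1/x^2
V^i = g^{ij} V_j:
V^x = (1)(1) + (0)(1) = 1
V^y = (0)(1) + (1/x^2)(1) = 1/x^2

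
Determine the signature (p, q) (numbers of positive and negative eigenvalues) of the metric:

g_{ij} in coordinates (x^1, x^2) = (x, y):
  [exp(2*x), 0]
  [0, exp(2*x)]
The metric is diagonal, so its eigenvalues are the diagonal entries: exp(2*x), exp(2*x) (at a generic point, where coordinate-dependent entries are positive).
2 positive, 0 negative.
(2, 0) - Riemannian (positive definite)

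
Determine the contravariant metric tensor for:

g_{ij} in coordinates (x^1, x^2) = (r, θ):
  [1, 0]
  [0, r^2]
The metric is diagonal, so g^{ij} is diagonal with entries 1/g_{ii}: diag(1, 1/(r^2)).
g^{ij}:
  [1, 0]
  [0, 1/r^2]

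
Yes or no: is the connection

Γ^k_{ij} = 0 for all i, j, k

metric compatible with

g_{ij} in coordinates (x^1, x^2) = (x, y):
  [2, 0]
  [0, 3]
Using ∇_k g_{ij} = ∂_k g_{ij} - Γ^m_{ki} g_{mj} - Γ^m_{kj} g_{im}:
e.g. ∇_x g_{xy} = (0) - (0) - (0) = 0
Every component ∇_k g_{ij} vanishes: the connection is metric compatible.
Yes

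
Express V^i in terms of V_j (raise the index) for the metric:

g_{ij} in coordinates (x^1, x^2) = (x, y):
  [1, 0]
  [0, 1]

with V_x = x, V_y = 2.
Inverse metric (diagonal): g^{xx} = 1, g^{yy} = 1
V^i = g^{ij} V_j:
V^x = (1)(x) + (0)(2) = x
V^y = (0)(x) + (1)(2) = 2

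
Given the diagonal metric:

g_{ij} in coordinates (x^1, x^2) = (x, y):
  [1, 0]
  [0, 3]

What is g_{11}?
With x^1 = x, x^2 = y, g_{11} = g_{xx} is the row-1, column-1 entry of the matrix.
g_{11} = 1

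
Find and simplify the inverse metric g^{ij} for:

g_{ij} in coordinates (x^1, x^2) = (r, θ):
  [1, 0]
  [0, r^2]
The metric is diagonal, so g^{ij} is diagonal with entries 1/g_{ii}: diag(1, 1/(r^2)).
g^{ij}:
  [1, 0]
  [0, 1/r^2]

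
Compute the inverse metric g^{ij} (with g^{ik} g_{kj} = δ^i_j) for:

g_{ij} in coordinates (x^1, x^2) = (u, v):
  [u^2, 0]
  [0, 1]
The metric is diagonal, so g^{ij} is diagonal with entries 1/g_{ii}: diag(1/(u^2), 1).
g^{ij}:
  [1/u^2, 0]
  [0, 1]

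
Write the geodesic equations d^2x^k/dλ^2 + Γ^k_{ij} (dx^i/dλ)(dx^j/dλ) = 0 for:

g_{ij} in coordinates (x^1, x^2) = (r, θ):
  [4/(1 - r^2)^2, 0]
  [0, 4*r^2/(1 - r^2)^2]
Geodesic equation: d^2x^k/dλ^2 + Γ^k_{ij} (dx^i/dλ)(dx^j/dλ) = 0.
Non-zero Christoffel symbols:
Γ^r_{r r} = 2*r/(1 - r^2)
Γ^r_{θ θ} = (r^3 + r)/(r^2 - 1)
Γ^θ_{r θ} = (-r^2 - 1)/(r^3 - r)
Substituting (the symmetric pair Γ^k_{ij}, Γ^k_{ji} combines into a factor 2):
d^2r/dλ^2 + (2*r/(1 - r^2)) (dr/dλ)^2 + ((r^3 + r)/(r^2 - 1)) (dθ/dλ)^2 = 0
d^2θ/dλ^2 + ((-2*r^2 - 2)/(r^3 - r)) (dr/dλ)(dθ/dλ) = 0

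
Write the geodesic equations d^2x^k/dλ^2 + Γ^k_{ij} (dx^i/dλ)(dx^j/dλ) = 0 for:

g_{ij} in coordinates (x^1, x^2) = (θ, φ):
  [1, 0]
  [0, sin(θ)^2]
Geodesic equation: d^2x^k/dλ^2 + Γ^k_{ij} (dx^i/dλ)(dx^j/dλ) = 0.
Non-zero Christoffel symbols:
Γ^θ_{φ φ} = -sin(2*θ)/2
Γ^φ_{θ φ} = 1/tan(θ)
Substituting (the symmetric pair Γ^k_{ij}, Γ^k_{ji} combines into a factor 2):
d^2θ/dλ^2 - (sin(2*θ)/2) (dφ/dλ)^2 = 0
d^2φ/dλ^2 + (2/tan(θ)) (dθ/dλ)(dφ/dλ) = 0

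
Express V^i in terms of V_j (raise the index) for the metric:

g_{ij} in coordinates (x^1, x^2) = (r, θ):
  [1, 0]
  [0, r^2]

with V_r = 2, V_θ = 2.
Inverse metric (diagonal): g^{rr} = 1, g^{θθ} = 1/r^2
V^i = g^{ij} V_j:
V^r = (1)(2) + (0)(2) = 2
V^θ = (0)(2) + (1/r^2)(2) = 2/r^2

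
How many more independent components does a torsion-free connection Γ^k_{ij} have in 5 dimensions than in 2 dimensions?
Independent components in n dimensions: n × n(n+1)/2 = n^2(n+1)/2.
5D: 5 × 15 = 75
2D: 2 × 3 = 6
Difference = 75 - 6 = 69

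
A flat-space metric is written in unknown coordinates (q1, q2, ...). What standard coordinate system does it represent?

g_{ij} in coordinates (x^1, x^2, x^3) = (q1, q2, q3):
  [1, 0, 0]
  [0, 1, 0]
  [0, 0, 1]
All components are constant and the metric is the identity, i.e. orthonormal rectilinear coordinates.
Cartesian (3D) coordinates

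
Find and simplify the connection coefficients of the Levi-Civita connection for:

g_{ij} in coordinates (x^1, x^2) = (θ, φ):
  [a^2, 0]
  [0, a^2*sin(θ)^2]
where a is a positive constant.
Using Γ^k_{ij} = (1/2) g^{km} (∂_i g_{mj} + ∂_j g_{mi} - ∂_m g_{ij}); the metric is diagonal, so only the m = k term contributes.
Non-zero symbols (using the symmetry Γ^k_{ij} = Γ^k_{ji}):
Γ^θ_{φ φ} = (1/2) g^{θθ} (∂_φ g_{θφ} + ∂_φ g_{θφ} - ∂_θ g_{φφ}) = (1/2)(1/a^2)((0) + (0) - (a^2*sin(2*θ))) = -sin(2*θ)/2
Γ^φ_{θ φ} = (1/2) g^{φφ} (∂_θ g_{φφ} + ∂_φ g_{φθ} - ∂_φ g_{θφ}) = (1/2)(1/(a^2*sin(θ)^2))((a^2*sin(2*θ)) + (0) - (0)) = 1/tan(θ)
All other Christoffel symbols are zero.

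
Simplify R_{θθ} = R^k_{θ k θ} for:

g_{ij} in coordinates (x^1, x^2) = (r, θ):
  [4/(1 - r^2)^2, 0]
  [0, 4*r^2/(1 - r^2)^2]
Non-zero Christoffel symbols (Γ^k_{ij} = Γ^k_{ji}):
Γ^r_{r r} = 2*r/(1 - r^2)
Γ^r_{θ θ} = (r^3 + r)/(r^2 - 1)
Γ^θ_{r θ} = (-r^2 - 1)/(r^3 - r)
R^r_{θ r θ} = ∂_r Γ^r_{θ θ} - ∂_θ Γ^r_{θ r} + Γ^r_{r m} Γ^m_{θ θ} - Γ^r_{θ m} Γ^m_{θ r}
  = ((r^4 - 4*r^2 - 1)/(r^2 - 1)^2) - (0) + (-2*r^2*(r^2 + 1)/(r^2 - 1)^2) - (-(r^2 + 1)^2/(r^2 - 1)^2) = -4*r^2/(r^2 - 1)^2
R^θ_{θ θ θ} = 0 (a repeated index in an antisymmetric pair)
R_{θθ} = R^r_{θ r θ} + R^θ_{θ θ θ} = (-4*r^2/(r^2 - 1)^2) + (0) = -4*r^2/(r^2 - 1)^2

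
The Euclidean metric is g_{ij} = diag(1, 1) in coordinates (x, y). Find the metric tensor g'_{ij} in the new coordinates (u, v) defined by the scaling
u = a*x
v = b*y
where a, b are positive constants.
Invert the transformation: x = u/a, y = v/b
g'_{ij} = (∂x^k/∂x'^i)(∂x^l/∂x'^j) g_{kl}; with g_{kl} = δ_{kl} this is Σ_k (∂x^k/∂x'^i)(∂x^k/∂x'^j).
Jacobian: ∂x/∂u = 1/a, ∂x/∂v = 0, ∂y/∂u = 0, ∂y/∂v = 1/b
g'_{uu} = (1/a)(1/a) + (0)(0) = 1/a^2
g'_{uv} = (1/a)(0) + (0)(1/b) = 0
g'_{vv} = (0)(0) + (1/b)(1/b) = 1/b^2
g'_{ij} = diag(1/a^2, 1/b^2)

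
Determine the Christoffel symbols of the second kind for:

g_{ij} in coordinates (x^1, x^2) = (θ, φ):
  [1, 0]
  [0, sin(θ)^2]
Using Γ^k_{ij} = (1/2) g^{km} (∂_i g_{mj} + ∂_j g_{mi} - ∂_m g_{ij}); the metric is diagonal, so only the m = k term contributes.
Non-zero symbols (using the symmetry Γ^k_{ij} = Γ^k_{ji}):
Γ^θ_{φ φ} = (1/2) g^{θθ} (∂_φ g_{θφ} + ∂_φ g_{θφ} - ∂_θ g_{φφ}) = (1/2)(1)((0) + (0) - (sin(2*θ))) = -sin(2*θ)/2
Γ^φ_{θ φ} = (1/2) g^{φφ} (∂_θ g_{φφ} + ∂_φ g_{φθ} - ∂_φ g_{θφ}) = (1/2)(1/sin(θ)^2)((sin(2*θ)) + (0) - (0)) = 1/tan(θ)
All other Christoffel symbols are zero.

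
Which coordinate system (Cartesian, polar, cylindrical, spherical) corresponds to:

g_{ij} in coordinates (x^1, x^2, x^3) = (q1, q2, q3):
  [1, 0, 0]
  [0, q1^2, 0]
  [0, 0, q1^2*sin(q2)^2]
The line element ds^2 = dq1^2 + q1^2 dq2^2 + q1^2 sin(q2)^2 dq3^2 is dr^2 + r^2 dθ^2 + r^2 sin(θ)^2 dφ^2 with q1 = r, q2 = θ, q3 = φ.
spherical coordinates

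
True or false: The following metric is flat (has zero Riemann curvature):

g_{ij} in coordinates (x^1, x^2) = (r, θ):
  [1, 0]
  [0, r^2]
Non-zero Christoffel symbols:
Γ^r_{θ θ} = -r
Γ^θ_{r θ} = 1/r
Ricci tensor: R_{rr} = 0, R_{rθ} = 0, R_{θθ} = 0
All R_{ij} vanish; in 2 dimensions the Riemann tensor is fully determined by the Ricci tensor, so R^i_{jkl} = 0: the metric is flat (curvilinear coordinates on flat space).
True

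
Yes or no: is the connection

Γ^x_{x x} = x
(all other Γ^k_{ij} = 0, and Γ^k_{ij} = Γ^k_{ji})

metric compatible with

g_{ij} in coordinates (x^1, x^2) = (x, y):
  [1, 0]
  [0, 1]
Using ∇_k g_{ij} = ∂_k g_{ij} - Γ^m_{ki} g_{mj} - Γ^m_{kj} g_{im}:
∇_x g_{xx} = (0) - (x) - (x) = -2*x ≠ 0
So the connection is not metric compatible (it is not the Levi-Civita connection).
No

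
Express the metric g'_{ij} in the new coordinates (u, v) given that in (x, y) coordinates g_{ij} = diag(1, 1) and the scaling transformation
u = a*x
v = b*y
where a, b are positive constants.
Invert the transformation: x = u/a, y = v/b
g'_{ij} = (∂x^k/∂x'^i)(∂x^l/∂x'^j) g_{kl}; with g_{kl} = δ_{kl} this is Σ_k (∂x^k/∂x'^i)(∂x^k/∂x'^j).
Jacobian: ∂x/∂u = 1/a, ∂x/∂v = 0, ∂y/∂u = 0, ∂y/∂v = 1/b
g'_{uu} = (1/a)(1/a) + (0)(0) = 1/a^2
g'_{uv} = (1/a)(0) + (0)(1/b) = 0
g'_{vv} = (0)(0) + (1/b)(1/b) = 1/b^2
g'_{ij} = diag(1/a^2, 1/b^2)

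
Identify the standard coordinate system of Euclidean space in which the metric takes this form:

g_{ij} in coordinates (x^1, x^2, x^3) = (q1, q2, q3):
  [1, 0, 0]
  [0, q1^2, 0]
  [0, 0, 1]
The line element ds^2 = dq1^2 + q1^2 dq2^2 + dq3^2 is dr^2 + r^2 dθ^2 + dz^2 with q1 = r, q2 = θ, q3 = z.
cylindrical coordinates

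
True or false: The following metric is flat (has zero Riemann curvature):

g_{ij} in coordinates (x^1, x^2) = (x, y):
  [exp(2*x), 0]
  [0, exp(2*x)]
Non-zero Christoffel symbols:
Γ^x_{x x} = 1
Γ^x_{y y} = -1
Γ^y_{x y} = 1
Ricci tensor: R_{xx} = 0, R_{xy} = 0, R_{yy} = 0
All R_{ij} vanish; in 2 dimensions the Riemann tensor is fully determined by the Ricci tensor, so R^i_{jkl} = 0: the metric is flat (curvilinear coordinates on flat space).
True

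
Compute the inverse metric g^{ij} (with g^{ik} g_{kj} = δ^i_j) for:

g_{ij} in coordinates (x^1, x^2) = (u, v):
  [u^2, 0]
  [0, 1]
The metric is diagonal, so g^{ij} is diagonal with entries 1/g_{ii}: diag(1/(u^2), 1).
g^{ij}:
  [1/u^2, 0]
  [0, 1]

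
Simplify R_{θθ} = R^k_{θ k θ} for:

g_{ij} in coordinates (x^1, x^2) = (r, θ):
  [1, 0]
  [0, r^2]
Non-zero Christoffel symbols (Γ^k_{ij} = Γ^k_{ji}):
Γ^r_{θ θ} = -r
Γ^θ_{r θ} = 1/r
R^r_{θ r θ} = ∂_r Γ^r_{θ θ} - ∂_θ Γ^r_{θ r} + Γ^r_{r m} Γ^m_{θ θ} - Γ^r_{θ m} Γ^m_{θ r}
  = (-1) - (0) + (0) - (-1) = 0
R^θ_{θ θ θ} = 0 (a repeated index in an antisymmetric pair)
R_{θθ} = R^r_{θ r θ} + R^θ_{θ θ θ} = (0) + (0) = 0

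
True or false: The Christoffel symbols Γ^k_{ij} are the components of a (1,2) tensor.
Under a change of coordinates Γ picks up an inhomogeneous term ∂²x/∂x'∂x'; e.g. Γ = 0 in Cartesian coordinates but Γ^r_{θθ} = -r in polar coordinates on the same flat plane.
False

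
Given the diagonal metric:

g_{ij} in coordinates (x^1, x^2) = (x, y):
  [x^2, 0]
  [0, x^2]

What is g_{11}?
With x^1 = x, x^2 = y, g_{11} = g_{xx} is the row-1, column-1 entry of the matrix.
g_{11} = x^2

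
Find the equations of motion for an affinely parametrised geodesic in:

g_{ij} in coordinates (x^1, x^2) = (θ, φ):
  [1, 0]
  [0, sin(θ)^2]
Geodesic equation: d^2x^k/dλ^2 + Γ^k_{ij} (dx^i/dλ)(dx^j/dλ) = 0.
Non-zero Christoffel symbols:
Γ^θ_{φ φ} = -sin(2*θ)/2
Γ^φ_{θ φ} = 1/tan(θ)
Substituting (the symmetric pair Γ^k_{ij}, Γ^k_{ji} combines into a factor 2):
d^2θ/dλ^2 - (sin(2*θ)/2) (dφ/dλ)^2 = 0
d^2φ/dλ^2 + (2/tan(θ)) (dθ/dλ)(dφ/dλ) = 0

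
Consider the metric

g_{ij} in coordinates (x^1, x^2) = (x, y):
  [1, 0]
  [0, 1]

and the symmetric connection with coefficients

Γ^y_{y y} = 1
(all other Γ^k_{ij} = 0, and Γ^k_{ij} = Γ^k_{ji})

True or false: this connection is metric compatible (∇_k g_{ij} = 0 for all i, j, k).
Using ∇_k g_{ij} = ∂_k g_{ij} - Γ^m_{ki} g_{mj} - Γ^m_{kj} g_{im}:
∇_y g_{yy} = (0) - (1) - (1) = -2 ≠ 0
So the connection is not metric compatible (it is not the Levi-Civita connection).
False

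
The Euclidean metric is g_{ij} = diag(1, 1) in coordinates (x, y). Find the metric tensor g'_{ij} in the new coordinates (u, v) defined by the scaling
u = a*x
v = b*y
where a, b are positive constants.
Invert the transformation: x = u/a, y = v/b
g'_{ij} = (∂x^k/∂x'^i)(∂x^l/∂x'^j) g_{kl}; with g_{kl} = δ_{kl} this is Σ_k (∂x^k/∂x'^i)(∂x^k/∂x'^j).
Jacobian: ∂x/∂u = 1/a, ∂x/∂v = 0, ∂y/∂u = 0, ∂y/∂v = 1/b
g'_{uu} = (1/a)(1/a) + (0)(0) = 1/a^2
g'_{uv} = (1/a)(0) + (0)(1/b) = 0
g'_{vv} = (0)(0) + (1/b)(1/b) = 1/b^2
g'_{ij} = diag(1/a^2, 1/b^2)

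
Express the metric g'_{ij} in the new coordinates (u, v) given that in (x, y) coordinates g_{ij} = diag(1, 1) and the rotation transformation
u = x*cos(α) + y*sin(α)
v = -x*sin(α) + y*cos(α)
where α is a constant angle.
Invert the transformation: x = u*cos(α) - v*sin(α), y = u*sin(α) + v*cos(α)
g'_{ij} = (∂x^k/∂x'^i)(∂x^l/∂x'^j) g_{kl}; with g_{kl} = δ_{kl} this is Σ_k (∂x^k/∂x'^i)(∂x^k/∂x'^j).
Jacobian: ∂x/∂u = cos(α), ∂x/∂v = -sin(α), ∂y/∂u = sin(α), ∂y/∂v = cos(α)
g'_{uu} = (cos(α))(cos(α)) + (sin(α))(sin(α)) = 1
g'_{uv} = (cos(α))(-sin(α)) + (sin(α))(cos(α)) = 0
g'_{vv} = (-sin(α))(-sin(α)) + (cos(α))(cos(α)) = 1
g'_{ij} = diag(1, 1)
The Euclidean metric is invariant under rotations.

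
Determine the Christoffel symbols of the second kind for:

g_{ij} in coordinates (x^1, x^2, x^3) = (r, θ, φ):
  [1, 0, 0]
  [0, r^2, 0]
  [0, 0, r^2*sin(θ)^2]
Using Γ^k_{ij} = (1/2) g^{km} (∂_i g_{mj} + ∂_j g_{mi} - ∂_m g_{ij}); the metric is diagonal, so only the m = k term contributes.
Non-zero symbols (using the symmetry Γ^k_{ij} = Γ^k_{ji}):
Γ^r_{θ θ} = (1/2) g^{rr} (∂_θ g_{rθ} + ∂_θ g_{rθ} - ∂_r g_{θθ}) = (1/2)(1)((0) + (0) - (2*r)) = -r
Γ^r_{φ φ} = (1/2) g^{rr} (∂_φ g_{rφ} + ∂_φ g_{rφ} - ∂_r g_{φφ}) = (1/2)(1)((0) + (0) - (2*r*sin(θ)^2)) = -r*sin(θ)^2
Γ^θ_{r θ} = (1/2) g^{θθ} (∂_r g_{θθ} + ∂_θ g_{θr} - ∂_θ g_{rθ}) = (1/2)(1/r^2)((2*r) + (0) - (0)) = 1/r
Γ^θ_{φ φ} = (1/2) g^{θθ} (∂_φ g_{θφ} + ∂_φ g_{θφ} - ∂_θ g_{φφ}) = (1/2)(1/r^2)((0) + (0) - (r^2*sin(2*θ))) = -sin(2*θ)/2
Γ^φ_{r φ} = (1/2) g^{φφ} (∂_r g_{φφ} + ∂_φ g_{φr} - ∂_φ g_{rφ}) = (1/2)(1/(r^2*sin(θ)^2))((2*r*sin(θ)^2) + (0) - (0)) = 1/r
Γ^φ_{θ φ} = (1/2) g^{φφ} (∂_θ g_{φφ} + ∂_φ g_{φθ} - ∂_φ g_{θφ}) = (1/2)(1/(r^2*sin(θ)^2))((r^2*sin(2*θ)) + (0) - (0)) = 1/tan(θ)
All other Christoffel symbols are zero.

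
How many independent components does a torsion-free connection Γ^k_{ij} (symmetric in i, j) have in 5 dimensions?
Γ^k_{ij} has n choices for the upper index and n(n+1)/2 independent symmetric lower index pairs.
Total = 5 × 5×6/2 = 5 × 15 = 75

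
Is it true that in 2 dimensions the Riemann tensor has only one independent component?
The number of independent components is n^2(n^2-1)/12 = 4·3/12 = 1 for n = 2 (e.g. R_{1212}).
Yes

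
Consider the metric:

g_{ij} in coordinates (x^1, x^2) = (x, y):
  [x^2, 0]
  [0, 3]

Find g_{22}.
With x^1 = x, x^2 = y, g_{22} = g_{yy} is the row-2, column-2 entry of the matrix.
g_{22} = 3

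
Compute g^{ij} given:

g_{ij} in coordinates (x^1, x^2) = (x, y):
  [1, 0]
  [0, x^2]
The metric is diagonal, so g^{ij} is diagonal with entries 1/g_{ii}: diag(1, 1/(x^2)).
g^{ij}:
  [1, 0]
  [0, 1/x^2]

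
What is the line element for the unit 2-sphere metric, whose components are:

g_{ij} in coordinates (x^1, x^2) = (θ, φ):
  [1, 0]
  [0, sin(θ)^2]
ds^2 = g_{ij} dx^i dx^j; only the non-zero components contribute.
ds^2 = dθ^2 + sin(θ)^2 dφ^2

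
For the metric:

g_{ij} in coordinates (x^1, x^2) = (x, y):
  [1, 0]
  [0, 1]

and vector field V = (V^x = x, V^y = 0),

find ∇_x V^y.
All Christoffel symbols are zero.
∇_x V^y = ∂_x V^y + Γ^y_{x j} V^j
  = (0) + (0)(x) + (0)(0)
  = 0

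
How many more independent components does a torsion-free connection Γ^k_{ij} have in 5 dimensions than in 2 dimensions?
Independent components in n dimensions: n × n(n+1)/2 = n^2(n+1)/2.
5D: 5 × 15 = 75
2D: 2 × 3 = 6
Difference = 75 - 6 = 69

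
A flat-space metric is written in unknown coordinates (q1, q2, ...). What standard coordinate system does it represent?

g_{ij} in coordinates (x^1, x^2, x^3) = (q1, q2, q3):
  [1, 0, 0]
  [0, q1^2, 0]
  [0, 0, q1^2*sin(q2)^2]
The line element ds^2 = dq1^2 + q1^2 dq2^2 + q1^2 sin(q2)^2 dq3^2 is dr^2 + r^2 dθ^2 + r^2 sin(θ)^2 dφ^2 with q1 = r, q2 = θ, q3 = φ.
spherical coordinates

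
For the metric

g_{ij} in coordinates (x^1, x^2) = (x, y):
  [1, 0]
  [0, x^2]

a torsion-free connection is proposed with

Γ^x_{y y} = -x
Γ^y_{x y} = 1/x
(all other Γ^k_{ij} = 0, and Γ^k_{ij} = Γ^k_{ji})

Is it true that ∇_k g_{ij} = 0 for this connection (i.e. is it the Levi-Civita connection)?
Using ∇_k g_{ij} = ∂_k g_{ij} - Γ^m_{ki} g_{mj} - Γ^m_{kj} g_{im}:
e.g. ∇_x g_{yy} = (2*x) - (x) - (x) = 0
Every component ∇_k g_{ij} vanishes: the connection is metric compatible.
Yes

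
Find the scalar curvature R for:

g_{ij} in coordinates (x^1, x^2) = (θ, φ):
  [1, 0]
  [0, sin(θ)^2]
Non-zero Christoffel symbols (Γ^k_{ij} = Γ^k_{ji}):
Γ^θ_{φ φ} = -sin(2*θ)/2
Γ^φ_{θ φ} = 1/tan(θ)
Ricci tensor (R_{ij} = R^k_{ikj}): R_{θθ} = 1, R_{θφ} = 0, R_{φφ} = sin(θ)^2
Inverse metric: g^{θθ} = 1, g^{φφ} = 1/sin(θ)^2
R = g^{ij} R_{ij} = (1)(1) + (1/sin(θ)^2)(sin(θ)^2) = 2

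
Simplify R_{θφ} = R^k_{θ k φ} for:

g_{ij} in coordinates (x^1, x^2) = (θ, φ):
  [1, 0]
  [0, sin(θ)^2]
Non-zero Christoffel symbols (Γ^k_{ij} = Γ^k_{ji}):
Γ^θ_{φ φ} = -sin(2*θ)/2
Γ^φ_{θ φ} = 1/tan(θ)
R^θ_{θ θ φ} = 0 (a repeated index in an antisymmetric pair)
R^φ_{θ φ φ} = 0 (a repeated index in an antisymmetric pair)
R_{θφ} = R^θ_{θ θ φ} + R^φ_{θ φ φ} = (0) + (0) = 0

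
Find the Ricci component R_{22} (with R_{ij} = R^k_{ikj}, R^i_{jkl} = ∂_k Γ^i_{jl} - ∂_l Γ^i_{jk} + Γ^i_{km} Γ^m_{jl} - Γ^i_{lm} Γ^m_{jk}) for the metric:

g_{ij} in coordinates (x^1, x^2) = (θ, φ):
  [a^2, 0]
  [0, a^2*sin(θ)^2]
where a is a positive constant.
Non-zero Christoffel symbols (Γ^k_{ij} = Γ^k_{ji}):
Γ^θ_{φ φ} = -sin(2*θ)/2
Γ^φ_{θ φ} = 1/tan(θ)
R^θ_{φ θ φ} = ∂_θ Γ^θ_{φ φ} - ∂_φ Γ^θ_{φ θ} + Γ^θ_{θ m} Γ^m_{φ φ} - Γ^θ_{φ m} Γ^m_{φ θ}
  = (-cos(2*θ)) - (0) + (0) - (-cos(θ)^2) = sin(θ)^2
R^φ_{φ φ φ} = 0 (a repeated index in an antisymmetric pair)
R_{φφ} = R^θ_{φ θ φ} + R^φ_{φ φ φ} = (sin(θ)^2) + (0) = sin(θ)^2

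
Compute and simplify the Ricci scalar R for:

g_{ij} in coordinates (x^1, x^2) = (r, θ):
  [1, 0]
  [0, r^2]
Non-zero Christoffel symbols (Γ^k_{ij} = Γ^k_{ji}):
Γ^r_{θ θ} = -r
Γ^θ_{r θ} = 1/r
Ricci tensor (R_{ij} = R^k_{ikj}): R_{rr} = 0, R_{rθ} = 0, R_{θθ} = 0
Inverse metric: g^{rr} = 1, g^{θθ} = 1/r^2
R = g^{ij} R_{ij} = (1)(0) + (1/r^2)(0) = 0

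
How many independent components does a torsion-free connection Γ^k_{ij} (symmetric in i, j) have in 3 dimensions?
Γ^k_{ij} has n choices for the upper index and n(n+1)/2 independent symmetric lower index pairs.
Total = 3 × 3×4/2 = 3 × 6 = 18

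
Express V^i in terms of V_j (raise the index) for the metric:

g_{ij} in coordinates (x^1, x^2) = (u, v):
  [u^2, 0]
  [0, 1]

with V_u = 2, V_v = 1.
Inverse metric (diagonal): g^{uu} = 1/u^2, g^{vv} = 1
V^i = g^{ij} V_j:
V^u = (1/u^2)(2) + (0)(1) = 2/u^2
V^v = (0)(2) + (1)(1) = 1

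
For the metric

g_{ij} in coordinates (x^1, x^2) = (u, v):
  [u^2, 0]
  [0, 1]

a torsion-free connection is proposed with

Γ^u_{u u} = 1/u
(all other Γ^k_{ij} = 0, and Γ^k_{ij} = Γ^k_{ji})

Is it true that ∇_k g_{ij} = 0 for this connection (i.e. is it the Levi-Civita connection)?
Using ∇_k g_{ij} = ∂_k g_{ij} - Γ^m_{ki} g_{mj} - Γ^m_{kj} g_{im}:
e.g. ∇_u g_{uu} = (2*u) - (u) - (u) = 0
Every component ∇_k g_{ij} vanishes: the connection is metric compatible.
Yes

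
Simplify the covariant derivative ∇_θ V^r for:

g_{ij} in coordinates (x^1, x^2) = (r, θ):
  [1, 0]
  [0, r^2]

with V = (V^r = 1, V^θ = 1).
Non-zero Christoffel symbols:
Γ^r_{θ θ} = -r
Γ^θ_{r θ} = 1/r
∇_θ V^r = ∂_θ V^r + Γ^r_{θ j} V^j
  = (0) + (0)(1) + (-r)(1)
  = -r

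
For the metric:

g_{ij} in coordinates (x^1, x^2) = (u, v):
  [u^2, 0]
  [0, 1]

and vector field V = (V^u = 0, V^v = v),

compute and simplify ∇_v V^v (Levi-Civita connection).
Non-zero Christoffel symbols:
Γ^u_{u u} = 1/u
∇_v V^v = ∂_v V^v + Γ^v_{v j} V^j
  = (1) + (0)(0) + (0)(v)
  = 1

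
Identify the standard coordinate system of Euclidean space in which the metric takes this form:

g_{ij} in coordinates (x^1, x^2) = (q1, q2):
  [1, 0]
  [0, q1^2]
The line element ds^2 = dq1^2 + q1^2 dq2^2 is dr^2 + r^2 dθ^2 with q1 = r, q2 = θ.
polar coordinates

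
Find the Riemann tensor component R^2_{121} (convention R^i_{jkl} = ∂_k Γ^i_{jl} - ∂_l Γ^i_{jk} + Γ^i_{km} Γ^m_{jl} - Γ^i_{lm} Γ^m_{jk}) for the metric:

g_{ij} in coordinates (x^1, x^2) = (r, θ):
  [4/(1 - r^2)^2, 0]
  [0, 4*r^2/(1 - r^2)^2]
Non-zero Christoffel symbols (Γ^k_{ij} = Γ^k_{ji}):
Γ^r_{r r} = 2*r/(1 - r^2)
Γ^r_{θ θ} = (r^3 + r)/(r^2 - 1)
Γ^θ_{r θ} = (-r^2 - 1)/(r^3 - r)
R^θ_{r θ r} = ∂_θ Γ^θ_{r r} - ∂_r Γ^θ_{r θ} + Γ^θ_{θ m} Γ^m_{r r} - Γ^θ_{r m} Γ^m_{r θ}
  = (0) - ((r^4 + 4*r^2 - 1)/(r^3 - r)^2) + (2*(r^2 + 1)/(r^2 - 1)^2) - ((r^2 + 1)^2/(r^3 - r)^2) = -4/(r^2 - 1)^2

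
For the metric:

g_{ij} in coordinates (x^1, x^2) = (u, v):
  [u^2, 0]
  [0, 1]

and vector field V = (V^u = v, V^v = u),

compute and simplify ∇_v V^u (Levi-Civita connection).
Non-zero Christoffel symbols:
Γ^u_{u u} = 1/u
∇_v V^u = ∂_v V^u + Γ^u_{v j} V^j
  = (1) + (0)(v) + (0)(u)
  = 1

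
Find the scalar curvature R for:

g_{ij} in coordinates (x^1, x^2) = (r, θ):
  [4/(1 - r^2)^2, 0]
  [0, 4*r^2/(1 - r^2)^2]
Non-zero Christoffel symbols (Γ^k_{ij} = Γ^k_{ji}):
Γ^r_{r r} = 2*r/(1 - r^2)
Γ^r_{θ θ} = (r^3 + r)/(r^2 - 1)
Γ^θ_{r θ} = (-r^2 - 1)/(r^3 - r)
Ricci tensor (R_{ij} = R^k_{ikj}): R_{rr} = -4/(r^2 - 1)^2, R_{rθ} = 0, R_{θθ} = -4*r^2/(r^2 - 1)^2
Inverse metric: g^{rr} = (1 - r^2)^2/4, g^{θθ} = (1 - r^2)^2/(4*r^2)
R = g^{ij} R_{ij} = ((1 - r^2)^2/4)(-4/(r^2 - 1)^2) + ((1 - r^2)^2/(4*r^2))(-4*r^2/(r^2 - 1)^2) = -2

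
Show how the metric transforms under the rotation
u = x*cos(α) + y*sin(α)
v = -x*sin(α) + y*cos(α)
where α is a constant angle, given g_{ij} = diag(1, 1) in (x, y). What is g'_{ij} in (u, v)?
Invert the transformation: x = u*cos(α) - v*sin(α), y = u*sin(α) + v*cos(α)
g'_{ij} = (∂x^k/∂x'^i)(∂x^l/∂x'^j) g_{kl}; with g_{kl} = δ_{kl} this is Σ_k (∂x^k/∂x'^i)(∂x^k/∂x'^j).
Jacobian: ∂x/∂u = cos(α), ∂x/∂v = -sin(α), ∂y/∂u = sin(α), ∂y/∂v = cos(α)
g'_{uu} = (cos(α))(cos(α)) + (sin(α))(sin(α)) = 1
g'_{uv} = (cos(α))(-sin(α)) + (sin(α))(cos(α)) = 0
g'_{vv} = (-sin(α))(-sin(α)) + (cos(α))(cos(α)) = 1
g'_{ij} = diag(1, 1)
The Euclidean metric is invariant under rotations.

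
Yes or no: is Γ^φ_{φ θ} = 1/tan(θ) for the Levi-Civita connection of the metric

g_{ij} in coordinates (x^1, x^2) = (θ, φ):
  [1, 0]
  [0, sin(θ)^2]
Γ^φ_{φ θ} = (1/2) g^{φφ} (∂_φ g_{φθ} + ∂_θ g_{φφ} - ∂_φ g_{φθ}) = (1/2)(1/sin(θ)^2)((0) + (sin(2*θ)) - (0)) = 1/tan(θ)
This equals the proposed value 1/tan(θ).
Yes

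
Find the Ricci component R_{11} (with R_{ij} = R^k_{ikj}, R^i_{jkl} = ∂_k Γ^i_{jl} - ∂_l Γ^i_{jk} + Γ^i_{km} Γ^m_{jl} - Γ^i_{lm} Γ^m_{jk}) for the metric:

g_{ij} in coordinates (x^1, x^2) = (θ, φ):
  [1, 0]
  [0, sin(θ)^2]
Non-zero Christoffel symbols (Γ^k_{ij} = Γ^k_{ji}):
Γ^θ_{φ φ} = -sin(2*θ)/2
Γ^φ_{θ φ} = 1/tan(θ)
R^θ_{θ θ θ} = 0 (a repeated index in an antisymmetric pair)
R^φ_{θ φ θ} = ∂_φ Γ^φ_{θ θ} - ∂_θ Γ^φ_{θ φ} + Γ^φ_{φ m} Γ^m_{θ θ} - Γ^φ_{θ m} Γ^m_{θ φ}
  = (0) - (-1/sin(θ)^2) + (0) - (1/tan(θ)^2) = 1
R_{θθ} = R^θ_{θ θ θ} + R^φ_{θ φ θ} = (0) + (1) = 1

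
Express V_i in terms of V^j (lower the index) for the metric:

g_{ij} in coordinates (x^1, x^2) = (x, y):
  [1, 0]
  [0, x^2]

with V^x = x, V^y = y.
V_i = g_{ij} V^j:
V_x = (1)(x) + (0)(y) = x
V_y = (0)(x) + (x^2)(y) = x^2*y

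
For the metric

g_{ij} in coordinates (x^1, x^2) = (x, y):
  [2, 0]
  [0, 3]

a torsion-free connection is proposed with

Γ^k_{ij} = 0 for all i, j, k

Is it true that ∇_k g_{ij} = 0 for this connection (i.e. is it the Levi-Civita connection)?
Using ∇_k g_{ij} = ∂_k g_{ij} - Γ^m_{ki} g_{mj} - Γ^m_{kj} g_{im}:
e.g. ∇_y g_{yy} = (0) - (0) - (0) = 0
Every component ∇_k g_{ij} vanishes: the connection is metric compatible.
Yes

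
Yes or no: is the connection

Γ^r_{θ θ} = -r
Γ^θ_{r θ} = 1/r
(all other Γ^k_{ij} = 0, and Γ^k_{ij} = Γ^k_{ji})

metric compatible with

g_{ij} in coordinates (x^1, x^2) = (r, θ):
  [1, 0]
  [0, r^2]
Using ∇_k g_{ij} = ∂_k g_{ij} - Γ^m_{ki} g_{mj} - Γ^m_{kj} g_{im}:
e.g. ∇_r g_{θθ} = (2*r) - (r) - (r) = 0
Every component ∇_k g_{ij} vanishes: the connection is metric compatible.
Yes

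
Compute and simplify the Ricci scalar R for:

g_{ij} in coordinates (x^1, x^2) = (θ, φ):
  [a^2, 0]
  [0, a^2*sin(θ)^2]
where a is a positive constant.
Non-zero Christoffel symbols (Γ^k_{ij} = Γ^k_{ji}):
Γ^θ_{φ φ} = -sin(2*θ)/2
Γ^φ_{θ φ} = 1/tan(θ)
Ricci tensor (R_{ij} = R^k_{ikj}): R_{θθ} = 1, R_{θφ} = 0, R_{φφ} = sin(θ)^2
Inverse metric: g^{θθ} = 1/a^2, g^{φφ} = 1/(a^2*sin(θ)^2)
R = g^{ij} R_{ij} = (1/a^2)(1) + (1/(a^2*sin(θ)^2))(sin(θ)^2) = 2/a^2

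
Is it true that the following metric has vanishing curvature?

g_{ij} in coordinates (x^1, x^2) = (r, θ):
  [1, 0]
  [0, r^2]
Non-zero Christoffel symbols:
Γ^r_{θ θ} = -r
Γ^θ_{r θ} = 1/r
Ricci tensor: R_{rr} = 0, R_{rθ} = 0, R_{θθ} = 0
All R_{ij} vanish; in 2 dimensions the Riemann tensor is fully determined by the Ricci tensor, so R^i_{jkl} = 0: the metric is flat (curvilinear coordinates on flat space).
Yes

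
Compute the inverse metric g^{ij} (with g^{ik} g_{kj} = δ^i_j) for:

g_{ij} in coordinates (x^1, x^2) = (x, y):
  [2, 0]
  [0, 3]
The metric is diagonal, so g^{ij} is diagonal with entries 1/g_{ii}: diag(1/2, 1/3).
g^{ij}:
  [1/2, 0]
  [0, 1/3]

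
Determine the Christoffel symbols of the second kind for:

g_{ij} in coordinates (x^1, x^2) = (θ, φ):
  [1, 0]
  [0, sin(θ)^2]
Using Γ^k_{ij} = (1/2) g^{km} (∂_i g_{mj} + ∂_j g_{mi} - ∂_m g_{ij}); the metric is diagonal, so only the m = k term contributes.
Non-zero symbols (using the symmetry Γ^k_{ij} = Γ^k_{ji}):
Γ^θ_{φ φ} = (1/2) g^{θθ} (∂_φ g_{θφ} + ∂_φ g_{θφ} - ∂_θ g_{φφ}) = (1/2)(1)((0) + (0) - (sin(2*θ))) = -sin(2*θ)/2
Γ^φ_{θ φ} = (1/2) g^{φφ} (∂_θ g_{φφ} + ∂_φ g_{φθ} - ∂_φ g_{θφ}) = (1/2)(1/sin(θ)^2)((sin(2*θ)) + (0) - (0)) = 1/tan(θ)
All other Christoffel symbols are zero.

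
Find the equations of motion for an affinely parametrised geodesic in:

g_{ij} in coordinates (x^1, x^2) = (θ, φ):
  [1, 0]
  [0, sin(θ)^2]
Geodesic equation: d^2x^k/dλ^2 + Γ^k_{ij} (dx^i/dλ)(dx^j/dλ) = 0.
Non-zero Christoffel symbols:
Γ^θ_{φ φ} = -sin(2*θ)/2
Γ^φ_{θ φ} = 1/tan(θ)
Substituting (the symmetric pair Γ^k_{ij}, Γ^k_{ji} combines into a factor 2):
d^2θ/dλ^2 - (sin(2*θ)/2) (dφ/dλ)^2 = 0
d^2φ/dλ^2 + (2/tan(θ)) (dθ/dλ)(dφ/dλ) = 0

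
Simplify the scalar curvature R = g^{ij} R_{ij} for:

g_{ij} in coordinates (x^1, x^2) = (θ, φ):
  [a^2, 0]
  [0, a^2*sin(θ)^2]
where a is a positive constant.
Non-zero Christoffel symbols (Γ^k_{ij} = Γ^k_{ji}):
Γ^θ_{φ φ} = -sin(2*θ)/2
Γ^φ_{θ φ} = 1/tan(θ)
Ricci tensor (R_{ij} = R^k_{ikj}): R_{θθ} = 1, R_{θφ} = 0, R_{φφ} = sin(θ)^2
Inverse metric: g^{θθ} = 1/a^2, g^{φφ} = 1/(a^2*sin(θ)^2)
R = g^{ij} R_{ij} = (1/a^2)(1) + (1/(a^2*sin(θ)^2))(sin(θ)^2) = 2/a^2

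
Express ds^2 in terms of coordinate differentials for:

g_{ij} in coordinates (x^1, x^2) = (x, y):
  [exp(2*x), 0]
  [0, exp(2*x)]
ds^2 = g_{ij} dx^i dx^j; only the non-zero components contribute.
ds^2 = exp(2*x) dx^2 + exp(2*x) dy^2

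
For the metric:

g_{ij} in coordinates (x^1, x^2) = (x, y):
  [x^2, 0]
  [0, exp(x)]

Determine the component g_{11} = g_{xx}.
With x^1 = x, x^2 = y, g_{11} = g_{xx} is the row-1, column-1 entry of the matrix.
g_{11} = x^2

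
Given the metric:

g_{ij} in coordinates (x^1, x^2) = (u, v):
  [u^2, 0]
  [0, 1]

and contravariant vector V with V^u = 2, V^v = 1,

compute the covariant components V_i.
V_i = g_{ij} V^j:
V_u = (u^2)(2) + (0)(1) = 2*u^2
V_v = (0)(2) + (1)(1) = 1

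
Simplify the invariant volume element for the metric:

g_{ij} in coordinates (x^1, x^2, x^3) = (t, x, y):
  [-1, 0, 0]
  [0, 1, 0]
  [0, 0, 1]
det(g) = -1
√|det(g)| = 1
Volume element: dV = 1 dt dx dy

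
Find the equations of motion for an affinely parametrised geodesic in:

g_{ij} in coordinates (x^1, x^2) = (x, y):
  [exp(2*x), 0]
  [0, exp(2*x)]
Geodesic equation: d^2x^k/dλ^2 + Γ^k_{ij} (dx^i/dλ)(dx^j/dλ) = 0.
Non-zero Christoffel symbols:
Γ^x_{x x} = 1
Γ^x_{y y} = -1
Γ^y_{x y} = 1
Substituting (the symmetric pair Γ^k_{ij}, Γ^k_{ji} combines into a factor 2):
d^2x/dλ^2 + (dx/dλ)^2 - (dy/dλ)^2 = 0
d^2y/dλ^2 + 2 (dx/dλ)(dy/dλ) = 0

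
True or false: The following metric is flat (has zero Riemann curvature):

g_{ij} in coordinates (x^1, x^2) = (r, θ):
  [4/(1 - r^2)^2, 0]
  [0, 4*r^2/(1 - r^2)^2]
Non-zero Christoffel symbols:
Γ^r_{r r} = 2*r/(1 - r^2)
Γ^r_{θ θ} = (r^3 + r)/(r^2 - 1)
Γ^θ_{r θ} = (-r^2 - 1)/(r^3 - r)
Ricci tensor: R_{rr} = -4/(r^2 - 1)^2, R_{rθ} = 0, R_{θθ} = -4*r^2/(r^2 - 1)^2
The Ricci tensor is non-zero, so the Riemann tensor is non-zero: not flat.
False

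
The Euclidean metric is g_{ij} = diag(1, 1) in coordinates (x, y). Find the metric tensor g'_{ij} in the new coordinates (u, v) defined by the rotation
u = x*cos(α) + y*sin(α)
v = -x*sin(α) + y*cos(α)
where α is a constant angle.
Invert the transformation: x = u*cos(α) - v*sin(α), y = u*sin(α) + v*cos(α)
g'_{ij} = (∂x^k/∂x'^i)(∂x^l/∂x'^j) g_{kl}; with g_{kl} = δ_{kl} this is Σ_k (∂x^k/∂x'^i)(∂x^k/∂x'^j).
Jacobian: ∂x/∂u = cos(α), ∂x/∂v = -sin(α), ∂y/∂u = sin(α), ∂y/∂v = cos(α)
g'_{uu} = (cos(α))(cos(α)) + (sin(α))(sin(α)) = 1
g'_{uv} = (cos(α))(-sin(α)) + (sin(α))(cos(α)) = 0
g'_{vv} = (-sin(α))(-sin(α)) + (cos(α))(cos(α)) = 1
g'_{ij} = diag(1, 1)
The Euclidean metric is invariant under rotations.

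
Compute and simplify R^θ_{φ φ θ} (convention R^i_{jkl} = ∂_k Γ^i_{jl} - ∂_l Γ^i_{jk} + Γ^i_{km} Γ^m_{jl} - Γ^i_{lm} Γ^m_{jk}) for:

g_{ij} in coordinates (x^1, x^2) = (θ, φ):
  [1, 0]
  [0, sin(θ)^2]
Non-zero Christoffel symbols (Γ^k_{ij} = Γ^k_{ji}):
Γ^θ_{φ φ} = -sin(2*θ)/2
Γ^φ_{θ φ} = 1/tan(θ)
R^θ_{φ φ θ} = ∂_φ Γ^θ_{φ θ} - ∂_θ Γ^θ_{φ φ} + Γ^θ_{φ m} Γ^m_{φ θ} - Γ^θ_{θ m} Γ^m_{φ φ}
  = (0) - (-cos(2*θ)) + (-cos(θ)^2) - (0) = -sin(θ)^2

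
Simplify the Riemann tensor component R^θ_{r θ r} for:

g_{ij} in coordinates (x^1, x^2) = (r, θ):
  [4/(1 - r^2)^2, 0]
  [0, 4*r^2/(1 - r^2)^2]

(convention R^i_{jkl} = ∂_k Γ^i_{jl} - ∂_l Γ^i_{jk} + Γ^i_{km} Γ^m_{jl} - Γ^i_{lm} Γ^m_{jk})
Non-zero Christoffel symbols (Γ^k_{ij} = Γ^k_{ji}):
Γ^r_{r r} = 2*r/(1 - r^2)
Γ^r_{θ θ} = (r^3 + r)/(r^2 - 1)
Γ^θ_{r θ} = (-r^2 - 1)/(r^3 - r)
R^θ_{r θ r} = ∂_θ Γ^θ_{r r} - ∂_r Γ^θ_{r θ} + Γ^θ_{θ m} Γ^m_{r r} - Γ^θ_{r m} Γ^m_{r θ}
  = (0) - ((r^4 + 4*r^2 - 1)/(r^3 - r)^2) + (2*(r^2 + 1)/(r^2 - 1)^2) - ((r^2 + 1)^2/(r^3 - r)^2) = -4/(r^2 - 1)^2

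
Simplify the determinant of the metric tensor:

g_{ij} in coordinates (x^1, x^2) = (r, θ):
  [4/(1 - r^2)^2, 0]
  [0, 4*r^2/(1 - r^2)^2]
For a 2×2 metric: det(g) = g_{11}·g_{22} - g_{12}·g_{21}
= (4/(1 - r^2)^2)·(4*r^2/(1 - r^2)^2) - (0)·(0)
= 16*r^2/(1 - r^2)^4 - 0
det(g) = 16*r^2/(1 - r^2)^4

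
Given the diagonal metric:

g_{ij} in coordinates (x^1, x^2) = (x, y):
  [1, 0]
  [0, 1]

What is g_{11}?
With x^1 = x, x^2 = y, g_{11} = g_{xx} is the row-1, column-1 entry of the matrix.
g_{11} = 1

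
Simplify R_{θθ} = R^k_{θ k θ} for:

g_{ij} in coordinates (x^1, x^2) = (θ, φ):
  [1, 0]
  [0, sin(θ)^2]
Non-zero Christoffel symbols (Γ^k_{ij} = Γ^k_{ji}):
Γ^θ_{φ φ} = -sin(2*θ)/2
Γ^φ_{θ φ} = 1/tan(θ)
R^θ_{θ θ θ} = 0 (a repeated index in an antisymmetric pair)
R^φ_{θ φ θ} = ∂_φ Γ^φ_{θ θ} - ∂_θ Γ^φ_{θ φ} + Γ^φ_{φ m} Γ^m_{θ θ} - Γ^φ_{θ m} Γ^m_{θ φ}
  = (0) - (-1/sin(θ)^2) + (0) - (1/tan(θ)^2) = 1
R_{θθ} = R^θ_{θ θ θ} + R^φ_{θ φ θ} = (0) + (1) = 1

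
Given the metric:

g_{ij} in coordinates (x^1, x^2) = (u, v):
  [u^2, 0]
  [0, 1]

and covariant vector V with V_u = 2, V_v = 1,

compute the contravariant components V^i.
Inverse metric (diagonal): g^{uu} = 1/u^2, g^{vv} = 1
V^i = g^{ij} V_j:
V^u = (1/u^2)(2) + (0)(1) = 2/u^2
V^v = (0)(2) + (1)(1) = 1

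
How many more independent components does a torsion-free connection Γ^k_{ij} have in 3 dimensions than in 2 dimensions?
Independent components in n dimensions: n × n(n+1)/2 = n^2(n+1)/2.
3D: 3 × 6 = 18
2D: 2 × 3 = 6
Difference = 18 - 6 = 12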